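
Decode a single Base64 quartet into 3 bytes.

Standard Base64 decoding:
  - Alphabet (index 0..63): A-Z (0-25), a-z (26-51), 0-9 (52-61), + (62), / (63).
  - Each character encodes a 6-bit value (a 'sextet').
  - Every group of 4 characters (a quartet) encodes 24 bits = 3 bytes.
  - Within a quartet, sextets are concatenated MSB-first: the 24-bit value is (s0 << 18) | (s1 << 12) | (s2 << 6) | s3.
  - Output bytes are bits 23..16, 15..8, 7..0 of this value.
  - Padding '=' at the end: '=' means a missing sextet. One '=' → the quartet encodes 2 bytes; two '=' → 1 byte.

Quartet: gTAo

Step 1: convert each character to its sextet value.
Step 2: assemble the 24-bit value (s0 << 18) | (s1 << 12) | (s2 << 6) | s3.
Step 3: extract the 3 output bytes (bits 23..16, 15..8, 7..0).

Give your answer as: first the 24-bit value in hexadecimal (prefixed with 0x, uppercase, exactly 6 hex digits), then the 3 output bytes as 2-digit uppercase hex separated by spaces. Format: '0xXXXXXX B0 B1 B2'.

Sextets: g=32, T=19, A=0, o=40
24-bit: (32<<18) | (19<<12) | (0<<6) | 40
      = 0x800000 | 0x013000 | 0x000000 | 0x000028
      = 0x813028
Bytes: (v>>16)&0xFF=81, (v>>8)&0xFF=30, v&0xFF=28

Answer: 0x813028 81 30 28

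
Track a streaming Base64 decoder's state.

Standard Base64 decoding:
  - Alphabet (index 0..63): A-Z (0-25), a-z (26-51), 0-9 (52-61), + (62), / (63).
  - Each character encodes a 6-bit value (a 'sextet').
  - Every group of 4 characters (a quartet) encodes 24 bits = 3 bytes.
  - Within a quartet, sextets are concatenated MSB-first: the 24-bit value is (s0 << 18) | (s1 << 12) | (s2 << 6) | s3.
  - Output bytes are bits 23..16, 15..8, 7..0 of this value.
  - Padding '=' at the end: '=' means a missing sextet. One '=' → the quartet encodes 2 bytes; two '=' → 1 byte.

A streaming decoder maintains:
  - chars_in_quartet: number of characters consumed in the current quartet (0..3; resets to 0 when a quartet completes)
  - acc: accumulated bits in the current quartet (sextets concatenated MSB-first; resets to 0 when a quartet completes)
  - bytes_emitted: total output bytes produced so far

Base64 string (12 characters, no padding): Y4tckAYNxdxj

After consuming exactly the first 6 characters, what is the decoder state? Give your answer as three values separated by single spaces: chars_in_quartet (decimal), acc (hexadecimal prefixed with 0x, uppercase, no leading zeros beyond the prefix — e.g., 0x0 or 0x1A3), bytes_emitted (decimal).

After char 0 ('Y'=24): chars_in_quartet=1 acc=0x18 bytes_emitted=0
After char 1 ('4'=56): chars_in_quartet=2 acc=0x638 bytes_emitted=0
After char 2 ('t'=45): chars_in_quartet=3 acc=0x18E2D bytes_emitted=0
After char 3 ('c'=28): chars_in_quartet=4 acc=0x638B5C -> emit 63 8B 5C, reset; bytes_emitted=3
After char 4 ('k'=36): chars_in_quartet=1 acc=0x24 bytes_emitted=3
After char 5 ('A'=0): chars_in_quartet=2 acc=0x900 bytes_emitted=3

Answer: 2 0x900 3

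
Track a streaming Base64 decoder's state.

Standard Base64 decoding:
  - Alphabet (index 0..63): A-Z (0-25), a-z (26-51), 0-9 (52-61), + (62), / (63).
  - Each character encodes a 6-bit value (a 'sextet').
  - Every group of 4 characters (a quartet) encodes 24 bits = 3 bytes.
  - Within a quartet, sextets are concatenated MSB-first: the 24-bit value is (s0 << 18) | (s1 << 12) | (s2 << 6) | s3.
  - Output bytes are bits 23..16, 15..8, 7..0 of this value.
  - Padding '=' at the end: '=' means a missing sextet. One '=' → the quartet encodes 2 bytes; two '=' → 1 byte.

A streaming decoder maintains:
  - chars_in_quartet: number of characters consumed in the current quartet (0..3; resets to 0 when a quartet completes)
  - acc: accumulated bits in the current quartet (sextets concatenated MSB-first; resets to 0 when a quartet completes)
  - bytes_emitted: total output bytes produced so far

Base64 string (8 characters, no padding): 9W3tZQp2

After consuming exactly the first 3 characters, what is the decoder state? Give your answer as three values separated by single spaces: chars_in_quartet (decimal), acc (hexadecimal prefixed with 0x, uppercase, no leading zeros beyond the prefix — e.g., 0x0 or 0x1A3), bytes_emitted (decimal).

After char 0 ('9'=61): chars_in_quartet=1 acc=0x3D bytes_emitted=0
After char 1 ('W'=22): chars_in_quartet=2 acc=0xF56 bytes_emitted=0
After char 2 ('3'=55): chars_in_quartet=3 acc=0x3D5B7 bytes_emitted=0

Answer: 3 0x3D5B7 0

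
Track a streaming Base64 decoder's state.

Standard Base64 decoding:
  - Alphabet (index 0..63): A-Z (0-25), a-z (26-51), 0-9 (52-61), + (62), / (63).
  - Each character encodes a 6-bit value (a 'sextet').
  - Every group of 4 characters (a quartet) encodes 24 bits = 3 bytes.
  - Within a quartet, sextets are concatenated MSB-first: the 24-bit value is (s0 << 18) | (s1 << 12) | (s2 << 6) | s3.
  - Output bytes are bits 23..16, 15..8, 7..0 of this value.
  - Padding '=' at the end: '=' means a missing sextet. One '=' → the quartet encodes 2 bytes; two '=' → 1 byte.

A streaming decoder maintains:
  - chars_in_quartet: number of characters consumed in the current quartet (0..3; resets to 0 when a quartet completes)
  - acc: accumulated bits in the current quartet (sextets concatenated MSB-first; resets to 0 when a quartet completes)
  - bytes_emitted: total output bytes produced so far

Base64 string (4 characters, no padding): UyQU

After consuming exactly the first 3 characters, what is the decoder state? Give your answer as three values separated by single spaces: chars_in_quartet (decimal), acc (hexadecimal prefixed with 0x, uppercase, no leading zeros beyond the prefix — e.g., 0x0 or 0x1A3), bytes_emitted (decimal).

After char 0 ('U'=20): chars_in_quartet=1 acc=0x14 bytes_emitted=0
After char 1 ('y'=50): chars_in_quartet=2 acc=0x532 bytes_emitted=0
After char 2 ('Q'=16): chars_in_quartet=3 acc=0x14C90 bytes_emitted=0

Answer: 3 0x14C90 0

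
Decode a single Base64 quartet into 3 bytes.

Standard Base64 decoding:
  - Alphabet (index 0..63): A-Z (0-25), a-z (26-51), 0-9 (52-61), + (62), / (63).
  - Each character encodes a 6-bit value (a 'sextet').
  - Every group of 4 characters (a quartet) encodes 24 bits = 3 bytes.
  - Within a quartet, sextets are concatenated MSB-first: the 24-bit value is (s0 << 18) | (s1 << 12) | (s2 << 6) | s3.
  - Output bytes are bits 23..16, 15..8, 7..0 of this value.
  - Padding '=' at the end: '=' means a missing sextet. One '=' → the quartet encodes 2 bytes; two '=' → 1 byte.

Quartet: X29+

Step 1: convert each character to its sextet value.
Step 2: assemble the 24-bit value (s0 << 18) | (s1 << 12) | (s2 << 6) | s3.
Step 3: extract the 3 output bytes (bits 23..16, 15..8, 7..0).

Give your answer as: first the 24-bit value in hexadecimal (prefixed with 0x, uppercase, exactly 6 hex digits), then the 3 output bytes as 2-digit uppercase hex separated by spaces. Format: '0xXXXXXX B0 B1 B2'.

Sextets: X=23, 2=54, 9=61, +=62
24-bit: (23<<18) | (54<<12) | (61<<6) | 62
      = 0x5C0000 | 0x036000 | 0x000F40 | 0x00003E
      = 0x5F6F7E
Bytes: (v>>16)&0xFF=5F, (v>>8)&0xFF=6F, v&0xFF=7E

Answer: 0x5F6F7E 5F 6F 7E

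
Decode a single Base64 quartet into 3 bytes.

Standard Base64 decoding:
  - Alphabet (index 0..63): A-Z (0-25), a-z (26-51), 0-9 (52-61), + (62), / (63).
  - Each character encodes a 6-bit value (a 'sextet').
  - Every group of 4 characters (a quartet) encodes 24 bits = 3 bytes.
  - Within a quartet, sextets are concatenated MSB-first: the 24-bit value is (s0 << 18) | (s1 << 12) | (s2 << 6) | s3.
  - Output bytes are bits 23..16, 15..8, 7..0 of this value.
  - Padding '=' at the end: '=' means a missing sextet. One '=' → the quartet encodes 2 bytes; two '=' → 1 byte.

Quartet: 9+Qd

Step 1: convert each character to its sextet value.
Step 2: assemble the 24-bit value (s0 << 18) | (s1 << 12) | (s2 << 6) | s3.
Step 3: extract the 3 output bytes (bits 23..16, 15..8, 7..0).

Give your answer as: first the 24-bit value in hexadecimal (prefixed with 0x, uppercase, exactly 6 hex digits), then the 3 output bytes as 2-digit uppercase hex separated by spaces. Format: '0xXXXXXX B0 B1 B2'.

Sextets: 9=61, +=62, Q=16, d=29
24-bit: (61<<18) | (62<<12) | (16<<6) | 29
      = 0xF40000 | 0x03E000 | 0x000400 | 0x00001D
      = 0xF7E41D
Bytes: (v>>16)&0xFF=F7, (v>>8)&0xFF=E4, v&0xFF=1D

Answer: 0xF7E41D F7 E4 1D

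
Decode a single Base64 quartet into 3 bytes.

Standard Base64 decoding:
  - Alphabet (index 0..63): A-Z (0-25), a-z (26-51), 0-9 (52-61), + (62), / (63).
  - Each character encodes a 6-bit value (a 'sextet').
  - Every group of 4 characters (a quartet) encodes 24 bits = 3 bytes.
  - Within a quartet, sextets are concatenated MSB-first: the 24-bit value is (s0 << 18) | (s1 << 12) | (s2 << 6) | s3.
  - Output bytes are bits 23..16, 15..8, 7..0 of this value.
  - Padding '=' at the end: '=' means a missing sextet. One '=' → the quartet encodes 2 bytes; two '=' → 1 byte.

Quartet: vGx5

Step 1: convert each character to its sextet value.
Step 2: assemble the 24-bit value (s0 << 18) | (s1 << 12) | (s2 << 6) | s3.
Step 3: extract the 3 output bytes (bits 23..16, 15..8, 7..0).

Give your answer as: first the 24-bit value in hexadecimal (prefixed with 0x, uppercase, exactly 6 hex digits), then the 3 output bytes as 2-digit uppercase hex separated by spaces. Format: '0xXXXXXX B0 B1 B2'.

Answer: 0xBC6C79 BC 6C 79

Derivation:
Sextets: v=47, G=6, x=49, 5=57
24-bit: (47<<18) | (6<<12) | (49<<6) | 57
      = 0xBC0000 | 0x006000 | 0x000C40 | 0x000039
      = 0xBC6C79
Bytes: (v>>16)&0xFF=BC, (v>>8)&0xFF=6C, v&0xFF=79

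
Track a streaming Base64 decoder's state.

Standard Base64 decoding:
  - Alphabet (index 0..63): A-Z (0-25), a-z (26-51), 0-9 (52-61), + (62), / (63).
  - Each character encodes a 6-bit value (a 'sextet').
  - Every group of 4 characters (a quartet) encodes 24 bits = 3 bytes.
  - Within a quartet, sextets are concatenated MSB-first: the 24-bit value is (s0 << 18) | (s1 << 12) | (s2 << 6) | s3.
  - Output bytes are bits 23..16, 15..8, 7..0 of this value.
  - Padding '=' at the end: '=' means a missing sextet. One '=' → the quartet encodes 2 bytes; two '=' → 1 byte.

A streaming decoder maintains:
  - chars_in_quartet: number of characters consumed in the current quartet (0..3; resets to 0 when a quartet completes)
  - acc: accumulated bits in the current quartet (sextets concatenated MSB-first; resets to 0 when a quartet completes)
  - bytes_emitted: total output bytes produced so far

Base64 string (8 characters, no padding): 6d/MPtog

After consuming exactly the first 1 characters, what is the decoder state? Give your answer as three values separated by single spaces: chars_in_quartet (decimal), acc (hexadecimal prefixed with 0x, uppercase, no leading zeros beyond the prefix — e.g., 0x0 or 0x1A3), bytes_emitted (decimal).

After char 0 ('6'=58): chars_in_quartet=1 acc=0x3A bytes_emitted=0

Answer: 1 0x3A 0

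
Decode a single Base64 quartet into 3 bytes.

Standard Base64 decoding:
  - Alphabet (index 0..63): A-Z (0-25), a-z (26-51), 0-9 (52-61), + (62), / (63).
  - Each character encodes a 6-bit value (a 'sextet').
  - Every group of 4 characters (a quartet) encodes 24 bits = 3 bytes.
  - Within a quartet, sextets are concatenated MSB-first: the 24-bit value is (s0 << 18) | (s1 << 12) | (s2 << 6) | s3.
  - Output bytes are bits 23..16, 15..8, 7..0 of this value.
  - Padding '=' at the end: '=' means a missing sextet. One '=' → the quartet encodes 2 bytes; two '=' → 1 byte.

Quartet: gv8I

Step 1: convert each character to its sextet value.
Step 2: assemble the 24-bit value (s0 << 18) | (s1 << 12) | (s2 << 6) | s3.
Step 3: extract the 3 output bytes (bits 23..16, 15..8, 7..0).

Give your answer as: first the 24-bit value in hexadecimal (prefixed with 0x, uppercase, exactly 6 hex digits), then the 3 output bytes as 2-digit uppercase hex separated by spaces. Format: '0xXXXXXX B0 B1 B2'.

Answer: 0x82FF08 82 FF 08

Derivation:
Sextets: g=32, v=47, 8=60, I=8
24-bit: (32<<18) | (47<<12) | (60<<6) | 8
      = 0x800000 | 0x02F000 | 0x000F00 | 0x000008
      = 0x82FF08
Bytes: (v>>16)&0xFF=82, (v>>8)&0xFF=FF, v&0xFF=08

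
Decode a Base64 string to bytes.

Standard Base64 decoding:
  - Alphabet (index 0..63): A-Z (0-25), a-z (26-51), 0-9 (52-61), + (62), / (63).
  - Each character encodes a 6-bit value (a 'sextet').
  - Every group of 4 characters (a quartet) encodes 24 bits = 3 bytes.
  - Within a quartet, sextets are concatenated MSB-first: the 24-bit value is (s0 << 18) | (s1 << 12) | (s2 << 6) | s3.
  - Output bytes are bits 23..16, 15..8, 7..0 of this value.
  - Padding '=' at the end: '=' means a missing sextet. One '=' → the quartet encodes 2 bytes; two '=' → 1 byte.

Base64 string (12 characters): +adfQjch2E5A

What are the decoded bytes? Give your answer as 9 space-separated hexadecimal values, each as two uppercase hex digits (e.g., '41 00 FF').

After char 0 ('+'=62): chars_in_quartet=1 acc=0x3E bytes_emitted=0
After char 1 ('a'=26): chars_in_quartet=2 acc=0xF9A bytes_emitted=0
After char 2 ('d'=29): chars_in_quartet=3 acc=0x3E69D bytes_emitted=0
After char 3 ('f'=31): chars_in_quartet=4 acc=0xF9A75F -> emit F9 A7 5F, reset; bytes_emitted=3
After char 4 ('Q'=16): chars_in_quartet=1 acc=0x10 bytes_emitted=3
After char 5 ('j'=35): chars_in_quartet=2 acc=0x423 bytes_emitted=3
After char 6 ('c'=28): chars_in_quartet=3 acc=0x108DC bytes_emitted=3
After char 7 ('h'=33): chars_in_quartet=4 acc=0x423721 -> emit 42 37 21, reset; bytes_emitted=6
After char 8 ('2'=54): chars_in_quartet=1 acc=0x36 bytes_emitted=6
After char 9 ('E'=4): chars_in_quartet=2 acc=0xD84 bytes_emitted=6
After char 10 ('5'=57): chars_in_quartet=3 acc=0x36139 bytes_emitted=6
After char 11 ('A'=0): chars_in_quartet=4 acc=0xD84E40 -> emit D8 4E 40, reset; bytes_emitted=9

Answer: F9 A7 5F 42 37 21 D8 4E 40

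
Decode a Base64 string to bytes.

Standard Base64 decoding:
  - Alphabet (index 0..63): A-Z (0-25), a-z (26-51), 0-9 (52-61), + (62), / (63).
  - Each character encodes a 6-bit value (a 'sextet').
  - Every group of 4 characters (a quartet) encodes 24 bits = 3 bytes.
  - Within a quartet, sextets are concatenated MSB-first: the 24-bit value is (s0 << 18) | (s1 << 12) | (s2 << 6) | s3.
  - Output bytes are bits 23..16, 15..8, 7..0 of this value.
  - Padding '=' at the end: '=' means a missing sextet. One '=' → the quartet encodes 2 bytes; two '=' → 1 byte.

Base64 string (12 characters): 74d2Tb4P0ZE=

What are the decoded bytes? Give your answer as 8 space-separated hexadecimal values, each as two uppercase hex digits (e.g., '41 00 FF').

After char 0 ('7'=59): chars_in_quartet=1 acc=0x3B bytes_emitted=0
After char 1 ('4'=56): chars_in_quartet=2 acc=0xEF8 bytes_emitted=0
After char 2 ('d'=29): chars_in_quartet=3 acc=0x3BE1D bytes_emitted=0
After char 3 ('2'=54): chars_in_quartet=4 acc=0xEF8776 -> emit EF 87 76, reset; bytes_emitted=3
After char 4 ('T'=19): chars_in_quartet=1 acc=0x13 bytes_emitted=3
After char 5 ('b'=27): chars_in_quartet=2 acc=0x4DB bytes_emitted=3
After char 6 ('4'=56): chars_in_quartet=3 acc=0x136F8 bytes_emitted=3
After char 7 ('P'=15): chars_in_quartet=4 acc=0x4DBE0F -> emit 4D BE 0F, reset; bytes_emitted=6
After char 8 ('0'=52): chars_in_quartet=1 acc=0x34 bytes_emitted=6
After char 9 ('Z'=25): chars_in_quartet=2 acc=0xD19 bytes_emitted=6
After char 10 ('E'=4): chars_in_quartet=3 acc=0x34644 bytes_emitted=6
Padding '=': partial quartet acc=0x34644 -> emit D1 91; bytes_emitted=8

Answer: EF 87 76 4D BE 0F D1 91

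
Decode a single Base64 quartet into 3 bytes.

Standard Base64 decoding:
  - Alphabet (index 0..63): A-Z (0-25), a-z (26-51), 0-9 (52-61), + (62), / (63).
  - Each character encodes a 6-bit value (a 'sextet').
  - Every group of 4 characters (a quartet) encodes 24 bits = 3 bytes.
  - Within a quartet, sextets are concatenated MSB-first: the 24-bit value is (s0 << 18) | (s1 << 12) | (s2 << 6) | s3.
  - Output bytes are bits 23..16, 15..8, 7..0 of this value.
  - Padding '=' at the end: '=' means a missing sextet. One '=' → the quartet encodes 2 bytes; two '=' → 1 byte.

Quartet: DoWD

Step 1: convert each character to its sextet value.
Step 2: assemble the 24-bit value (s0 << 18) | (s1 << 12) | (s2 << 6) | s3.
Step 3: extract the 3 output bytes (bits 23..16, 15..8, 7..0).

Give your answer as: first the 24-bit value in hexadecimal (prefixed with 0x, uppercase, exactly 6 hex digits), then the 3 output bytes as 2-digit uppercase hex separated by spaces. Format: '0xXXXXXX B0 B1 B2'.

Answer: 0x0E8583 0E 85 83

Derivation:
Sextets: D=3, o=40, W=22, D=3
24-bit: (3<<18) | (40<<12) | (22<<6) | 3
      = 0x0C0000 | 0x028000 | 0x000580 | 0x000003
      = 0x0E8583
Bytes: (v>>16)&0xFF=0E, (v>>8)&0xFF=85, v&0xFF=83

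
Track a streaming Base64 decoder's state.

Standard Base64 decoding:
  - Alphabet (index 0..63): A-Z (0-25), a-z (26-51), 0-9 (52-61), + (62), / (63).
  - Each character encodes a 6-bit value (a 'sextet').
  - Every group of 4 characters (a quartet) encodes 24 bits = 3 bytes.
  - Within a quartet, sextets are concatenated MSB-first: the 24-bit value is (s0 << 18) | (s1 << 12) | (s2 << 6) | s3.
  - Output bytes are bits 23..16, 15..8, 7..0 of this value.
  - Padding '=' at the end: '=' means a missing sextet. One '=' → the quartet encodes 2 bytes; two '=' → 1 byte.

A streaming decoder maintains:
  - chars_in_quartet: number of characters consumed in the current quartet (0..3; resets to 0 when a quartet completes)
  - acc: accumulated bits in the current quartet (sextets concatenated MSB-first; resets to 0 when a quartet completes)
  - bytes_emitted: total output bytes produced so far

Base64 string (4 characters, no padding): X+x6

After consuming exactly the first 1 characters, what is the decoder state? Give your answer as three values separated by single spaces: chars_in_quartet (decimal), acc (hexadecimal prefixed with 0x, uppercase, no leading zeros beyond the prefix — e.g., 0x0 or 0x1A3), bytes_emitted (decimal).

After char 0 ('X'=23): chars_in_quartet=1 acc=0x17 bytes_emitted=0

Answer: 1 0x17 0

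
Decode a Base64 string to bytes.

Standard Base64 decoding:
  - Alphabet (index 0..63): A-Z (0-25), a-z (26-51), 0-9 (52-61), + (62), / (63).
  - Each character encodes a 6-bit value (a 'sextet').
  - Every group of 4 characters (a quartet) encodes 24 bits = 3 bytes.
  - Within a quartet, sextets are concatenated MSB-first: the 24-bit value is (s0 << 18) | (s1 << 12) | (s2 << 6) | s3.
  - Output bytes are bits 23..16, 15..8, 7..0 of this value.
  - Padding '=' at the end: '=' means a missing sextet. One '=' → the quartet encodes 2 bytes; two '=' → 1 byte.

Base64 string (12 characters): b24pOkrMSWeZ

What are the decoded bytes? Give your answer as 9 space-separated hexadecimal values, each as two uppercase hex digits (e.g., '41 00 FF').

After char 0 ('b'=27): chars_in_quartet=1 acc=0x1B bytes_emitted=0
After char 1 ('2'=54): chars_in_quartet=2 acc=0x6F6 bytes_emitted=0
After char 2 ('4'=56): chars_in_quartet=3 acc=0x1BDB8 bytes_emitted=0
After char 3 ('p'=41): chars_in_quartet=4 acc=0x6F6E29 -> emit 6F 6E 29, reset; bytes_emitted=3
After char 4 ('O'=14): chars_in_quartet=1 acc=0xE bytes_emitted=3
After char 5 ('k'=36): chars_in_quartet=2 acc=0x3A4 bytes_emitted=3
After char 6 ('r'=43): chars_in_quartet=3 acc=0xE92B bytes_emitted=3
After char 7 ('M'=12): chars_in_quartet=4 acc=0x3A4ACC -> emit 3A 4A CC, reset; bytes_emitted=6
After char 8 ('S'=18): chars_in_quartet=1 acc=0x12 bytes_emitted=6
After char 9 ('W'=22): chars_in_quartet=2 acc=0x496 bytes_emitted=6
After char 10 ('e'=30): chars_in_quartet=3 acc=0x1259E bytes_emitted=6
After char 11 ('Z'=25): chars_in_quartet=4 acc=0x496799 -> emit 49 67 99, reset; bytes_emitted=9

Answer: 6F 6E 29 3A 4A CC 49 67 99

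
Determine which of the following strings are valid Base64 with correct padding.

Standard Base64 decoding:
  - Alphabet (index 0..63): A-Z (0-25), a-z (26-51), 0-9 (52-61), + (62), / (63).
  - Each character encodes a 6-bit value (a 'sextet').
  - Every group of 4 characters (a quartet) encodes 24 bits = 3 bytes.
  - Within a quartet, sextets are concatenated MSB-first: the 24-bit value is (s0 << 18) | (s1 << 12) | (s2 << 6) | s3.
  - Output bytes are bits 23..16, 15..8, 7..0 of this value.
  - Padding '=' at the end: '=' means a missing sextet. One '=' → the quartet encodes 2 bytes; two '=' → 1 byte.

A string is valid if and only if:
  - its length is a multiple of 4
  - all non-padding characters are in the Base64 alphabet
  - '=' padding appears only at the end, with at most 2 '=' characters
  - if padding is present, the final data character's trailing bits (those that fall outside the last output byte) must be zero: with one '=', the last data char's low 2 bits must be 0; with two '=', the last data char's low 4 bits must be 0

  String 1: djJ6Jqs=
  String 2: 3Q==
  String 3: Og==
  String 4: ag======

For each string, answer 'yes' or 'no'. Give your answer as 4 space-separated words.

String 1: 'djJ6Jqs=' → valid
String 2: '3Q==' → valid
String 3: 'Og==' → valid
String 4: 'ag======' → invalid (6 pad chars (max 2))

Answer: yes yes yes no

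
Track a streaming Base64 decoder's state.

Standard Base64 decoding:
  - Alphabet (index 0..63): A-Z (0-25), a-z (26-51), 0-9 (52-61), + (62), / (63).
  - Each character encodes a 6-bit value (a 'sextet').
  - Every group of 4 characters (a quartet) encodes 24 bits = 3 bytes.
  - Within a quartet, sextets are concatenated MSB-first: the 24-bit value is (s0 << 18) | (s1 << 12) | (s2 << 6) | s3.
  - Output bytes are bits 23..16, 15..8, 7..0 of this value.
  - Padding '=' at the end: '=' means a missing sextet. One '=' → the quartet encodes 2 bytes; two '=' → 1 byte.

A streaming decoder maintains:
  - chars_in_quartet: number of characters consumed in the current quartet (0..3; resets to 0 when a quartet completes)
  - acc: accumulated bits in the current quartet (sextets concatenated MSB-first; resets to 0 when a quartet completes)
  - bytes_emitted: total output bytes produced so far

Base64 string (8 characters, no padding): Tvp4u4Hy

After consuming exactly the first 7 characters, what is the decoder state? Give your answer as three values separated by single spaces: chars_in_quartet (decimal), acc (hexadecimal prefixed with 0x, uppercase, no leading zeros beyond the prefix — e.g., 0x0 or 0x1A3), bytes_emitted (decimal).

After char 0 ('T'=19): chars_in_quartet=1 acc=0x13 bytes_emitted=0
After char 1 ('v'=47): chars_in_quartet=2 acc=0x4EF bytes_emitted=0
After char 2 ('p'=41): chars_in_quartet=3 acc=0x13BE9 bytes_emitted=0
After char 3 ('4'=56): chars_in_quartet=4 acc=0x4EFA78 -> emit 4E FA 78, reset; bytes_emitted=3
After char 4 ('u'=46): chars_in_quartet=1 acc=0x2E bytes_emitted=3
After char 5 ('4'=56): chars_in_quartet=2 acc=0xBB8 bytes_emitted=3
After char 6 ('H'=7): chars_in_quartet=3 acc=0x2EE07 bytes_emitted=3

Answer: 3 0x2EE07 3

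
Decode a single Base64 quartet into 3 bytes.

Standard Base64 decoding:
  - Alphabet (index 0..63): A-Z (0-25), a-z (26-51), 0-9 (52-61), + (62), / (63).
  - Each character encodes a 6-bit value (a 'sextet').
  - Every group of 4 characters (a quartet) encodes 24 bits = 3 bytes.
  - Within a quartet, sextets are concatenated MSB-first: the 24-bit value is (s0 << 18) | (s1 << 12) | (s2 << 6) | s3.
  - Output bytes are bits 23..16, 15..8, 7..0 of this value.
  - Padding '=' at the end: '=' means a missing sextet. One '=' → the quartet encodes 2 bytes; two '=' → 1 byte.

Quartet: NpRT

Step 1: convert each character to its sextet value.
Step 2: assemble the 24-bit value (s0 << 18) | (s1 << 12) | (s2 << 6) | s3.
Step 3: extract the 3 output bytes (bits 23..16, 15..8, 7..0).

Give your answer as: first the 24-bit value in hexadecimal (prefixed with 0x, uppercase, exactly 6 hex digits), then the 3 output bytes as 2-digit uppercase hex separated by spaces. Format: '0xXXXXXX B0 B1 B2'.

Sextets: N=13, p=41, R=17, T=19
24-bit: (13<<18) | (41<<12) | (17<<6) | 19
      = 0x340000 | 0x029000 | 0x000440 | 0x000013
      = 0x369453
Bytes: (v>>16)&0xFF=36, (v>>8)&0xFF=94, v&0xFF=53

Answer: 0x369453 36 94 53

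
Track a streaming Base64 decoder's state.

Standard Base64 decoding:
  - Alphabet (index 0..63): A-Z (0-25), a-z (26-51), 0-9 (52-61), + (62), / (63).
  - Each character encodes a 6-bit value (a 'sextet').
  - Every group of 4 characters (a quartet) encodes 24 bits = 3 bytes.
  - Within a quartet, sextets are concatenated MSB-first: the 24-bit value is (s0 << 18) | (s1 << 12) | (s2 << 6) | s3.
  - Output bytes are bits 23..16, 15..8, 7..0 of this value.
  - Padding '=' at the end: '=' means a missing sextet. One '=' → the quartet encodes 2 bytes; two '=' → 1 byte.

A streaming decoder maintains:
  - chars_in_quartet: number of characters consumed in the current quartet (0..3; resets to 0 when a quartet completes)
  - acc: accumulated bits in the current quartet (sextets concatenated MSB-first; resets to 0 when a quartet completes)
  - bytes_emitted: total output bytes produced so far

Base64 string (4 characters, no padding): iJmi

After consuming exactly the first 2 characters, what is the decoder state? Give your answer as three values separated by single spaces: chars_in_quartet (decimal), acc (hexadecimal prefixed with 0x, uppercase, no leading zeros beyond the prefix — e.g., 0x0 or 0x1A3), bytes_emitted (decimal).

After char 0 ('i'=34): chars_in_quartet=1 acc=0x22 bytes_emitted=0
After char 1 ('J'=9): chars_in_quartet=2 acc=0x889 bytes_emitted=0

Answer: 2 0x889 0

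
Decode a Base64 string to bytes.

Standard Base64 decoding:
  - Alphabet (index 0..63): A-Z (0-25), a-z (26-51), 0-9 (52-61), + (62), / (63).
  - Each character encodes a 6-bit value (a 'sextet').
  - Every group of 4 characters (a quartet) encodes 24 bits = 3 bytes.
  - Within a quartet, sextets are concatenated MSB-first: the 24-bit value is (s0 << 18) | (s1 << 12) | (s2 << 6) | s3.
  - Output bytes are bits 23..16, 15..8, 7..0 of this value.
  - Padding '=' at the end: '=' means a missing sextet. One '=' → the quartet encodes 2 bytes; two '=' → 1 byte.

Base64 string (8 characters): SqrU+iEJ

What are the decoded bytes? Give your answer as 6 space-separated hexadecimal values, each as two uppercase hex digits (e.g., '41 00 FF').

Answer: 4A AA D4 FA 21 09

Derivation:
After char 0 ('S'=18): chars_in_quartet=1 acc=0x12 bytes_emitted=0
After char 1 ('q'=42): chars_in_quartet=2 acc=0x4AA bytes_emitted=0
After char 2 ('r'=43): chars_in_quartet=3 acc=0x12AAB bytes_emitted=0
After char 3 ('U'=20): chars_in_quartet=4 acc=0x4AAAD4 -> emit 4A AA D4, reset; bytes_emitted=3
After char 4 ('+'=62): chars_in_quartet=1 acc=0x3E bytes_emitted=3
After char 5 ('i'=34): chars_in_quartet=2 acc=0xFA2 bytes_emitted=3
After char 6 ('E'=4): chars_in_quartet=3 acc=0x3E884 bytes_emitted=3
After char 7 ('J'=9): chars_in_quartet=4 acc=0xFA2109 -> emit FA 21 09, reset; bytes_emitted=6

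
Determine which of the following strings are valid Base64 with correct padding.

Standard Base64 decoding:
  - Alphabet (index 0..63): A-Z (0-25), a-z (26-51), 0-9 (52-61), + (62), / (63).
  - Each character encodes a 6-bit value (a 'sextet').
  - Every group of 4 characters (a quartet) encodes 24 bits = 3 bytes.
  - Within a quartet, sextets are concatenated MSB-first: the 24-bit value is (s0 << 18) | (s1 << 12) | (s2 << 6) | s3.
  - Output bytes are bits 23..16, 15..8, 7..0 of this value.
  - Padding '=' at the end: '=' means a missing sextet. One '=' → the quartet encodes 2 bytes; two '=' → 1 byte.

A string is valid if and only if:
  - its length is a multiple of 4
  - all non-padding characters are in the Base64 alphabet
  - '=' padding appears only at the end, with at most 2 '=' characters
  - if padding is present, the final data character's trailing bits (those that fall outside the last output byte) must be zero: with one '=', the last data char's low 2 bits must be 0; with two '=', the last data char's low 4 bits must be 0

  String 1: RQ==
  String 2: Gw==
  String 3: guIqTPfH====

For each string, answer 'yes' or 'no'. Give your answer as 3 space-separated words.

Answer: yes yes no

Derivation:
String 1: 'RQ==' → valid
String 2: 'Gw==' → valid
String 3: 'guIqTPfH====' → invalid (4 pad chars (max 2))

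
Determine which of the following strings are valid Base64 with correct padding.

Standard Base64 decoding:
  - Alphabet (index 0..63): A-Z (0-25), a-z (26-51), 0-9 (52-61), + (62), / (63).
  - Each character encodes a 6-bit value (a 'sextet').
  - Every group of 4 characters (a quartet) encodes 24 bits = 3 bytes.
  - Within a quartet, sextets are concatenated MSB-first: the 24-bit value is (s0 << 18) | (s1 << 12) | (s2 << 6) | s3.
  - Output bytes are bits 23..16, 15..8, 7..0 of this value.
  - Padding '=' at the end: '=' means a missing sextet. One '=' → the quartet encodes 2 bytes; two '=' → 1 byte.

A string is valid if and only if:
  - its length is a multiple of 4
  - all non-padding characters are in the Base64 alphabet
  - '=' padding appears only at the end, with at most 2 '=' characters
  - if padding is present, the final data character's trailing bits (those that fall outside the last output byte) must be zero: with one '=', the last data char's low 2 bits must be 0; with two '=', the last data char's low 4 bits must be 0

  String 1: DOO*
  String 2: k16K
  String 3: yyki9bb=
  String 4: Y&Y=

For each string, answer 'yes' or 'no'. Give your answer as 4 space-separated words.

Answer: no yes no no

Derivation:
String 1: 'DOO*' → invalid (bad char(s): ['*'])
String 2: 'k16K' → valid
String 3: 'yyki9bb=' → invalid (bad trailing bits)
String 4: 'Y&Y=' → invalid (bad char(s): ['&'])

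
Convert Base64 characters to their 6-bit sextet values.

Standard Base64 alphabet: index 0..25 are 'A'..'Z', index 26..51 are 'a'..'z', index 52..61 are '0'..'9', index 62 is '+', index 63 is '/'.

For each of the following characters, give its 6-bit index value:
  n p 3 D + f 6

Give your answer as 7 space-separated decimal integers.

Answer: 39 41 55 3 62 31 58

Derivation:
'n': a..z range, 26 + ord('n') − ord('a') = 39
'p': a..z range, 26 + ord('p') − ord('a') = 41
'3': 0..9 range, 52 + ord('3') − ord('0') = 55
'D': A..Z range, ord('D') − ord('A') = 3
'+': index 62
'f': a..z range, 26 + ord('f') − ord('a') = 31
'6': 0..9 range, 52 + ord('6') − ord('0') = 58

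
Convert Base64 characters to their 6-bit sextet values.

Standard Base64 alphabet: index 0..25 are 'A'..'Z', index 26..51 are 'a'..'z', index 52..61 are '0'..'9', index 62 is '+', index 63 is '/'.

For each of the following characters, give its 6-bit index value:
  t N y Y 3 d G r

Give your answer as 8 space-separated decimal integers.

't': a..z range, 26 + ord('t') − ord('a') = 45
'N': A..Z range, ord('N') − ord('A') = 13
'y': a..z range, 26 + ord('y') − ord('a') = 50
'Y': A..Z range, ord('Y') − ord('A') = 24
'3': 0..9 range, 52 + ord('3') − ord('0') = 55
'd': a..z range, 26 + ord('d') − ord('a') = 29
'G': A..Z range, ord('G') − ord('A') = 6
'r': a..z range, 26 + ord('r') − ord('a') = 43

Answer: 45 13 50 24 55 29 6 43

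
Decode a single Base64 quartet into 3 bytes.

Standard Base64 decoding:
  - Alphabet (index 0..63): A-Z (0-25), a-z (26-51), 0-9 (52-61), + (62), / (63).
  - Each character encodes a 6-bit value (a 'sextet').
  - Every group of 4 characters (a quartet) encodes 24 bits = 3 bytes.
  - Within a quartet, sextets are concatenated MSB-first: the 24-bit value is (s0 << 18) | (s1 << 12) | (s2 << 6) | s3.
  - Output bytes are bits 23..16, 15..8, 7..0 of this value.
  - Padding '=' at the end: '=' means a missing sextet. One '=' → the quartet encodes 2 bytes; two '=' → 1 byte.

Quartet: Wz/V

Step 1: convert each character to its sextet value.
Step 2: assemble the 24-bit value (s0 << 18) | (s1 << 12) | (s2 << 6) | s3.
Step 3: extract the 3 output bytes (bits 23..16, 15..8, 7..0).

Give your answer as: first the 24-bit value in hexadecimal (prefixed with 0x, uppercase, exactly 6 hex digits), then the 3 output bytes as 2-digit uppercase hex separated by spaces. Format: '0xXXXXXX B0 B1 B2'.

Sextets: W=22, z=51, /=63, V=21
24-bit: (22<<18) | (51<<12) | (63<<6) | 21
      = 0x580000 | 0x033000 | 0x000FC0 | 0x000015
      = 0x5B3FD5
Bytes: (v>>16)&0xFF=5B, (v>>8)&0xFF=3F, v&0xFF=D5

Answer: 0x5B3FD5 5B 3F D5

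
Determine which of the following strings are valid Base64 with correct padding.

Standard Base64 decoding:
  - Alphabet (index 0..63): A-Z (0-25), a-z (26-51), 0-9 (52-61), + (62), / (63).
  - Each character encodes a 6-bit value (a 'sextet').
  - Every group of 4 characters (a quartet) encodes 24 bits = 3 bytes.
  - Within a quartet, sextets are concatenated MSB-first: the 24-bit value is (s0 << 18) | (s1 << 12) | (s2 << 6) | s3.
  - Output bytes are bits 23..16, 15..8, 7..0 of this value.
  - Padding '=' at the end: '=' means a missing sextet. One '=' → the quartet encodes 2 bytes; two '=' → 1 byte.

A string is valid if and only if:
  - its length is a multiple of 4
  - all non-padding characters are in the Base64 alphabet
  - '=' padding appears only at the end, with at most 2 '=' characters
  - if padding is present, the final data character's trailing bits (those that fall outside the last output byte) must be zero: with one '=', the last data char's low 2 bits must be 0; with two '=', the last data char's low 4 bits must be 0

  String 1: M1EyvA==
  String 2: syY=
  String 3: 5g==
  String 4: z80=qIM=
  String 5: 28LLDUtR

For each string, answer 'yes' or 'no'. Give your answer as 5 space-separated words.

String 1: 'M1EyvA==' → valid
String 2: 'syY=' → valid
String 3: '5g==' → valid
String 4: 'z80=qIM=' → invalid (bad char(s): ['=']; '=' in middle)
String 5: '28LLDUtR' → valid

Answer: yes yes yes no yes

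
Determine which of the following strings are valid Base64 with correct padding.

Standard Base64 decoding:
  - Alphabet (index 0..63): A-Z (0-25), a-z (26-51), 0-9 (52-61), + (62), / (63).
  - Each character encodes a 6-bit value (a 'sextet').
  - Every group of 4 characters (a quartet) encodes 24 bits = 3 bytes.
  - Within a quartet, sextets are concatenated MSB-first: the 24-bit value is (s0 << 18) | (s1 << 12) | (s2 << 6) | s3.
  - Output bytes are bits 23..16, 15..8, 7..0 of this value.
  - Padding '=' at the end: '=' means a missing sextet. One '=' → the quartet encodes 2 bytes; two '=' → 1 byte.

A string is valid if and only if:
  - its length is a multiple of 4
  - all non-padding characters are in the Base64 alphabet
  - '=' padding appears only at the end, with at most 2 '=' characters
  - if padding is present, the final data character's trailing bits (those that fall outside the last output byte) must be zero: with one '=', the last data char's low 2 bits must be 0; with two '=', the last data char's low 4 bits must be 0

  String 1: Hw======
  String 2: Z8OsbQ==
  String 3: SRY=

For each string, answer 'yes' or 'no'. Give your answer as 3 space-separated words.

Answer: no yes yes

Derivation:
String 1: 'Hw======' → invalid (6 pad chars (max 2))
String 2: 'Z8OsbQ==' → valid
String 3: 'SRY=' → valid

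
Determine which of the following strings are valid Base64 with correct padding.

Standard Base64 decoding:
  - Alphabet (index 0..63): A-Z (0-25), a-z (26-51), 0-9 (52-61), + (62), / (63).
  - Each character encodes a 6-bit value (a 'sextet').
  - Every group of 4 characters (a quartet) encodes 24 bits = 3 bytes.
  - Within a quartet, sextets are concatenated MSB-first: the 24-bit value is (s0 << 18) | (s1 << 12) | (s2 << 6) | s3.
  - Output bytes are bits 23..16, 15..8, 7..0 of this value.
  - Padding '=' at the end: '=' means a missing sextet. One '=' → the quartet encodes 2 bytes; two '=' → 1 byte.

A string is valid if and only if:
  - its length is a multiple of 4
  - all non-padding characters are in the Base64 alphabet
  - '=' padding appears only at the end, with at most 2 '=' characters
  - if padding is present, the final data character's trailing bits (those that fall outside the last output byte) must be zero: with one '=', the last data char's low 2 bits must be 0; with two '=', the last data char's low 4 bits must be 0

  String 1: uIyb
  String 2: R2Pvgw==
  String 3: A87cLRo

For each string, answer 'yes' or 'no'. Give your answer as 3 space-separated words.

String 1: 'uIyb' → valid
String 2: 'R2Pvgw==' → valid
String 3: 'A87cLRo' → invalid (len=7 not mult of 4)

Answer: yes yes no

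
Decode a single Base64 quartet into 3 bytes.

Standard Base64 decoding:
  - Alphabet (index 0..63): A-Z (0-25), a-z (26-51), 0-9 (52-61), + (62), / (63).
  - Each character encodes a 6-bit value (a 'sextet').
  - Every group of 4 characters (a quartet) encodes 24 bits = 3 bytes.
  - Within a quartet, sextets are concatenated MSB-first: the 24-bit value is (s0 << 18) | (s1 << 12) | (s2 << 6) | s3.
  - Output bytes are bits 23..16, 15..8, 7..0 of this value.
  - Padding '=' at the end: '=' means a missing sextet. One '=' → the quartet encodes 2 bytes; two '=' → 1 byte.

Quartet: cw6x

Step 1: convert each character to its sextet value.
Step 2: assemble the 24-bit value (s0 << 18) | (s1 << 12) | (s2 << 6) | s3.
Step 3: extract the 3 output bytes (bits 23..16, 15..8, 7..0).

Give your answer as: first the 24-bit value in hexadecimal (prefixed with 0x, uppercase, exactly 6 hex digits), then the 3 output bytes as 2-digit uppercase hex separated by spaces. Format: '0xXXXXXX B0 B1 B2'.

Sextets: c=28, w=48, 6=58, x=49
24-bit: (28<<18) | (48<<12) | (58<<6) | 49
      = 0x700000 | 0x030000 | 0x000E80 | 0x000031
      = 0x730EB1
Bytes: (v>>16)&0xFF=73, (v>>8)&0xFF=0E, v&0xFF=B1

Answer: 0x730EB1 73 0E B1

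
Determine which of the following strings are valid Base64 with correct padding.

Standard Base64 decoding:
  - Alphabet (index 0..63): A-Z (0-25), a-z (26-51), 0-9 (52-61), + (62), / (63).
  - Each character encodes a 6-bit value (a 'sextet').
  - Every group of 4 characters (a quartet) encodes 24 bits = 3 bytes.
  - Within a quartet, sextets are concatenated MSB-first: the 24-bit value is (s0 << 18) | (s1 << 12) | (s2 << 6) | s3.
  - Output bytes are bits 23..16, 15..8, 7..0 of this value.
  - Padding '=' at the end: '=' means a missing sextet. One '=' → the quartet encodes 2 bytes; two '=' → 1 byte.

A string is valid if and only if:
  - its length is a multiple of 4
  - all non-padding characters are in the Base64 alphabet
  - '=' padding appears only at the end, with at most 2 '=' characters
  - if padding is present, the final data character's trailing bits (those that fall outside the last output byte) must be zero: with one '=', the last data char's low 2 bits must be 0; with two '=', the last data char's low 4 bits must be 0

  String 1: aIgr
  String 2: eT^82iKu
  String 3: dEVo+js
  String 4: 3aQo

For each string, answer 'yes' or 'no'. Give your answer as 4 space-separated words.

Answer: yes no no yes

Derivation:
String 1: 'aIgr' → valid
String 2: 'eT^82iKu' → invalid (bad char(s): ['^'])
String 3: 'dEVo+js' → invalid (len=7 not mult of 4)
String 4: '3aQo' → valid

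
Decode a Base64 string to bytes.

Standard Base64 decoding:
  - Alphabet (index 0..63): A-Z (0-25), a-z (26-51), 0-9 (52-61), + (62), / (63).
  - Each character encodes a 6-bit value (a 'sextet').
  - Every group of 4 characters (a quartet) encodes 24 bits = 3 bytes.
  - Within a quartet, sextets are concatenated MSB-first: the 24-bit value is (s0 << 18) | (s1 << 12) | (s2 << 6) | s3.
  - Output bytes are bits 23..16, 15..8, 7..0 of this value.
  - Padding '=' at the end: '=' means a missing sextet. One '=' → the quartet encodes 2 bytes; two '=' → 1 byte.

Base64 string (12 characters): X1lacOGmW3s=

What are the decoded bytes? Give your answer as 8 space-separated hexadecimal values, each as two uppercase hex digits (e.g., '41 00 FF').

Answer: 5F 59 5A 70 E1 A6 5B 7B

Derivation:
After char 0 ('X'=23): chars_in_quartet=1 acc=0x17 bytes_emitted=0
After char 1 ('1'=53): chars_in_quartet=2 acc=0x5F5 bytes_emitted=0
After char 2 ('l'=37): chars_in_quartet=3 acc=0x17D65 bytes_emitted=0
After char 3 ('a'=26): chars_in_quartet=4 acc=0x5F595A -> emit 5F 59 5A, reset; bytes_emitted=3
After char 4 ('c'=28): chars_in_quartet=1 acc=0x1C bytes_emitted=3
After char 5 ('O'=14): chars_in_quartet=2 acc=0x70E bytes_emitted=3
After char 6 ('G'=6): chars_in_quartet=3 acc=0x1C386 bytes_emitted=3
After char 7 ('m'=38): chars_in_quartet=4 acc=0x70E1A6 -> emit 70 E1 A6, reset; bytes_emitted=6
After char 8 ('W'=22): chars_in_quartet=1 acc=0x16 bytes_emitted=6
After char 9 ('3'=55): chars_in_quartet=2 acc=0x5B7 bytes_emitted=6
After char 10 ('s'=44): chars_in_quartet=3 acc=0x16DEC bytes_emitted=6
Padding '=': partial quartet acc=0x16DEC -> emit 5B 7B; bytes_emitted=8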